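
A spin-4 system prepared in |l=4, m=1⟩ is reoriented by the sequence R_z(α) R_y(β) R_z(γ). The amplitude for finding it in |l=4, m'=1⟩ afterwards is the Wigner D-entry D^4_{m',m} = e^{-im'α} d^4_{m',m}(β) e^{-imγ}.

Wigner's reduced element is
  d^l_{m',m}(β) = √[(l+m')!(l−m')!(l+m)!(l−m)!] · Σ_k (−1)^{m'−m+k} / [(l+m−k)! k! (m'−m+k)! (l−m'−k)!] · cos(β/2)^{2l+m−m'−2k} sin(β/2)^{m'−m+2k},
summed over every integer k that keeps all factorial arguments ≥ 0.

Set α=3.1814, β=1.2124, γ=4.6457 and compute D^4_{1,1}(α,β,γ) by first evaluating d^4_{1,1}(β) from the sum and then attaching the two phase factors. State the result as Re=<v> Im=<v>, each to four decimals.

D^4_{1,1}(3.1814,1.2124,4.6457) = e^{-i·1·3.1814}·d^4_{1,1}(1.2124)·e^{-i·1·4.6457}. Compute d first:
With c≡cos(β/2)=0.821819 and s≡sin(β/2)=0.569749, N=[120·6·120·6]^{1/2}=720.000000
k: max(0,(1)−(1))=0 … min(4+(1),4−(1))=3
  k=0: (−1)^0·720.0000/(720)·0.8218^8·0.5697^0 = +0.208070
  k=1: (−1)^1·720.0000/(48)·0.8218^6·0.5697^2 = -1.500082
  k=2: (−1)^2·720.0000/(24)·0.8218^4·0.5697^4 = +1.441980
  k=3: (−1)^3·720.0000/(72)·0.8218^2·0.5697^6 = -0.231021
d^4_{1,1}(1.2124) = +0.208070 -1.500082 +1.441980 -0.231021 = -0.081053
Phases: e^{-i·(1)·3.1814}=-0.999208+0.039797i, e^{-i·(1)·4.6457}=-0.066640+0.997777i ⇒ D=-0.002179+0.081024i

Re=-0.0022 Im=0.0810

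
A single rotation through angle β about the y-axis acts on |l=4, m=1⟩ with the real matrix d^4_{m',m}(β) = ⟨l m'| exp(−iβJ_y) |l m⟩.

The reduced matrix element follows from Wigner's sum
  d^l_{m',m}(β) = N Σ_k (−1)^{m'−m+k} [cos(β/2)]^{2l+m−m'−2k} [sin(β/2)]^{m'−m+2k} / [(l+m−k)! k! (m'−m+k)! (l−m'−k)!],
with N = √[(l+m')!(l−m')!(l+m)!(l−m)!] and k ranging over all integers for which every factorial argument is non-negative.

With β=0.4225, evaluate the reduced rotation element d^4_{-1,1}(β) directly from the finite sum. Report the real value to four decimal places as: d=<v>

d^4_{-1,1}(β=0.4225) via Wigner's sum:
c=cos(0.4225/2)=0.977770, s=sin(0.4225/2)=0.209682; N=√[6·120·120·6]=720.000000
k∈{2,3,4,5} keeps every argument non-negative
  k=2: (−1)^0·720.0000/(72)·0.9778^6·0.2097^2 = +0.384187
  k=3: (−1)^1·720.0000/(24)·0.9778^4·0.2097^4 = -0.053005
  k=4: (−1)^2·720.0000/(48)·0.9778^2·0.2097^6 = +0.001219
  k=5: (−1)^3·720.0000/(720)·0.9778^0·0.2097^8 = -0.000004
d^4_{-1,1}(0.4225) = +0.384187 -0.053005 +0.001219 -0.000004 = +0.332397

d=0.3324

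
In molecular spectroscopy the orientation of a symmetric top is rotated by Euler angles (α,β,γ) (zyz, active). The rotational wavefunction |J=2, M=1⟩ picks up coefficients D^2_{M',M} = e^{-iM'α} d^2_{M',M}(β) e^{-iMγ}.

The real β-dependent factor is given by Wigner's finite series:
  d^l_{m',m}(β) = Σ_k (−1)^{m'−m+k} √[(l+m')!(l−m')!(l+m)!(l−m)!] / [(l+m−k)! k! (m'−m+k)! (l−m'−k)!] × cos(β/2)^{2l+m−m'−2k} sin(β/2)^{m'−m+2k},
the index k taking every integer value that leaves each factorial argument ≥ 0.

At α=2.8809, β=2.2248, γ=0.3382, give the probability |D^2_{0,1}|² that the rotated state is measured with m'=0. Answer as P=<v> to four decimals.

D^2_{0,1}(2.8809,2.2248,0.3382) = e^{-i·0·2.8809}·d^2_{0,1}(2.2248)·e^{-i·1·0.3382}. Compute d first:
Half-angle: c=0.442511, s=0.896763. N=√(2·2·6·1)=4.898979
k: max(0,(1)−(0))=1 … min(2+(1),2−(0))=2
  k=1: (−1)^0·4.8990/(2)·0.4425^3·0.8968^1 = +0.190338
  k=2: (−1)^1·4.8990/(2)·0.4425^1·0.8968^3 = -0.781687
d^2_{0,1}(2.2248) = +0.190338 -0.781687 = -0.591349
|D^2_{0,1}|² = |d^2_{0,1}(β)|² = (-0.591349)² = 0.349694 (the z-rotation phases have unit modulus)

P=0.3497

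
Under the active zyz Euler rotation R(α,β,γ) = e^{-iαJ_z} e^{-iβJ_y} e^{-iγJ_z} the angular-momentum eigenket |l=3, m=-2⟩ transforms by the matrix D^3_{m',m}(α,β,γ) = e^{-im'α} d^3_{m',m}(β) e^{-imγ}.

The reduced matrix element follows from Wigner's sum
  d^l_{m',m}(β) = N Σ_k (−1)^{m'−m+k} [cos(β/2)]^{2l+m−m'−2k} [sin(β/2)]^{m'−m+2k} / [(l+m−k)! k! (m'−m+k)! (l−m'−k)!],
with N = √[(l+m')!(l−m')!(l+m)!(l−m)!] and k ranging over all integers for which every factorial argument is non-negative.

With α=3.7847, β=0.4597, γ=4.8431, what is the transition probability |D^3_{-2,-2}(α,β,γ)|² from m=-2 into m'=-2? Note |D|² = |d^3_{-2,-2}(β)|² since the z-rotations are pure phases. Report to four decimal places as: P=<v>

Split into d^3_{-2,-2}(β=0.4597) × two z-phases.
c=cos(0.4597/2)=0.973701, s=sin(0.4597/2)=0.227831; N=√[1·120·1·120]=120.000000
Admissible k: 0..1 (factorial args all ≥0)
  k=0: (−1)^0·120.0000/(120)·0.9737^6·0.2278^0 = +0.852222
  k=1: (−1)^1·120.0000/(24)·0.9737^4·0.2278^2 = -0.233292
d^3_{-2,-2}(0.4597) = +0.852222 -0.233292 = +0.618930
|D^3_{-2,-2}|² = |d^3_{-2,-2}(β)|² = (+0.618930)² = 0.383074 (the z-rotation phases have unit modulus)

P=0.3831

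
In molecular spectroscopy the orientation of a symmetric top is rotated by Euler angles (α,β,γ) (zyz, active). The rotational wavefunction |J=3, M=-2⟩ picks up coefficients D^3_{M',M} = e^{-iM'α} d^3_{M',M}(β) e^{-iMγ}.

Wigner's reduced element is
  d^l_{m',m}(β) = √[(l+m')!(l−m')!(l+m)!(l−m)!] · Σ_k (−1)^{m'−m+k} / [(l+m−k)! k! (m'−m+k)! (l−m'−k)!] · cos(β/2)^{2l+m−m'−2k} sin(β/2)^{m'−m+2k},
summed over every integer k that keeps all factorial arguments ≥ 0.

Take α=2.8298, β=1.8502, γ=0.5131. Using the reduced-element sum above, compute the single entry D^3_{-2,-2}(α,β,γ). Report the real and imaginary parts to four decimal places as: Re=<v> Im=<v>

Re=-0.3411 Im=-0.1453

First d^3_{-2,-2}(β=1.8502), then the phase factors e^{-i(-2)α} and e^{-i(-2)γ}:
Half-angle: c=0.601755, s=0.798681. N=√(1·120·1·120)=120.000000
k∈{0,1} keeps every argument non-negative
  k=0: (−1)^0·120.0000/(120)·0.6018^6·0.7987^0 = +0.047481
  k=1: (−1)^1·120.0000/(24)·0.6018^4·0.7987^2 = -0.418210
d^3_{-2,-2}(1.8502) = +0.047481 -0.418210 = -0.370730
Phases: e^{-i·(-2)·2.8298}=+0.811790-0.583949i, e^{-i·(-2)·0.5131}=+0.518073+0.855336i ⇒ D=-0.341086-0.145261i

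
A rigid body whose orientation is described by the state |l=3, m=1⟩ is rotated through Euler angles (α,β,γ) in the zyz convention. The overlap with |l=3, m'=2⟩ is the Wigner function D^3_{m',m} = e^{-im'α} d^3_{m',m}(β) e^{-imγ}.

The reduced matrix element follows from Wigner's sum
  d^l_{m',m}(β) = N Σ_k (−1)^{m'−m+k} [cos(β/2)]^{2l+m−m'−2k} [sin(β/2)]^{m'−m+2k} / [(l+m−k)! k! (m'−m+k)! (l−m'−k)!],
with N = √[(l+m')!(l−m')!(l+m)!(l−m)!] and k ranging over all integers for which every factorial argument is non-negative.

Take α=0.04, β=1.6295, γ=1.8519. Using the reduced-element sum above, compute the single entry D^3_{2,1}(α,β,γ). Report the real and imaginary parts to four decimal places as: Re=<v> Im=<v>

Re=-0.1543 Im=-0.4087

Split into d^3_{2,1}(β=1.6295) × two z-phases.
c=cos(1.6295/2)=0.686050, s=sin(1.6295/2)=0.727554; N=√[120·1·24·2]=75.894664
k∈{0,1} keeps every argument non-negative
  k=0: (−1)^1·75.8947/(24)·0.6861^5·0.7276^1 = -0.349659
  k=1: (−1)^2·75.8947/(12)·0.6861^3·0.7276^3 = +0.786491
d^3_{2,1}(1.6295) = -0.349659 +0.786491 = +0.436832
D = (+0.996802-0.079915i)·(+0.436832)·(-0.277416-0.960750i) = -0.154336-0.408659i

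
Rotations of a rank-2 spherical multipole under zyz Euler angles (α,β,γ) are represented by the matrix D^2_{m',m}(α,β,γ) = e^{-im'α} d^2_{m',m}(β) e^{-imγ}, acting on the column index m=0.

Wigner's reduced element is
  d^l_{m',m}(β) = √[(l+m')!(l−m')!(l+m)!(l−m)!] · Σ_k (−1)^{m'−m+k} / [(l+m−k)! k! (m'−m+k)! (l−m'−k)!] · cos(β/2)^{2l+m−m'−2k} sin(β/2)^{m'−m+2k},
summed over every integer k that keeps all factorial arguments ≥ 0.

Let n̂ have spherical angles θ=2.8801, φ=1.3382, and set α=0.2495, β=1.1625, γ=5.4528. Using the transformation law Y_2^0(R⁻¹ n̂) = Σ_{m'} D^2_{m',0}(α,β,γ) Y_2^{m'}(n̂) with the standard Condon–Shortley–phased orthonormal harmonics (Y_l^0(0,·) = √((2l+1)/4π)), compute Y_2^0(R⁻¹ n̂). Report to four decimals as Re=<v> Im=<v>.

Re=-0.2446 Im=0.0000

Need the full column D^2_{m',0} for m'=−2..2 at α=0.2495, β=1.1625, γ=5.4528.
cos(β/2)=0.835777, sin(β/2)=0.549069
d^2_{-2,0}: single k=2 term ⇒ +0.515835;  D = +0.452934+0.246851i
d^2_{-1,0}: k∈[1..2] ⇒ +0.785188 -0.338881 = +0.446307;  D = +0.432488+0.110202i
d^2_{0,0}: k∈[0..2] ⇒ +0.487935 -0.842354 +0.090888 = -0.263531;  D = -0.263531+0.000000i
d^2_{1,0}: k∈[0..1] ⇒ -0.785188 +0.338881 = -0.446307;  D = -0.432488+0.110202i
d^2_{2,0}: single k=0 term ⇒ +0.515835;  D = +0.452934-0.246851i
Y_2^{m'}(θ=2.8801,φ=1.3382) and Σ D·Y over m':
  (+0.4529+0.2469i)·(-0.0231-0.0116i)  (+0.4325+0.1102i)·(-0.0445+0.1877i)  (-0.2635+0.0000i)·(+0.5675+0.0000i)  (-0.4325+0.1102i)·(+0.0445+0.1877i)  (+0.4529-0.2469i)·(-0.0231+0.0116i)
Y_2^0(R⁻¹ n̂) = -0.244595+0.000000i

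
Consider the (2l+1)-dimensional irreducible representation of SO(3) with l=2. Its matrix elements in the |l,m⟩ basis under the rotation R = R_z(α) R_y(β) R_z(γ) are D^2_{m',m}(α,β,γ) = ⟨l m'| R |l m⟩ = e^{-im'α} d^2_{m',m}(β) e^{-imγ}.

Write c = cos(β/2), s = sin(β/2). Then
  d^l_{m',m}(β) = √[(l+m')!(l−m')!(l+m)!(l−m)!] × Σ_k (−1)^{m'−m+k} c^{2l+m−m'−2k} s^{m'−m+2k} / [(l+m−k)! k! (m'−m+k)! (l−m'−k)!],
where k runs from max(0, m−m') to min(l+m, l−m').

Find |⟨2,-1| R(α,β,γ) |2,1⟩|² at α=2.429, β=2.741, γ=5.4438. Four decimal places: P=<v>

P=0.6534

First d^2_{-1,1}(β=2.741), then the phase factors e^{-i(-1)α} and e^{-i(1)γ}:
With c≡cos(β/2)=0.198960 and s≡sin(β/2)=0.980008, N=[1·6·6·1]^{1/2}=6.000000
k∈{2,3} keeps every argument non-negative
  k=2: (−1)^0·6.0000/(2)·0.1990^2·0.9800^2 = +0.114054
  k=3: (−1)^1·6.0000/(6)·0.1990^0·0.9800^4 = -0.922397
d^2_{-1,1}(2.741) = +0.114054 -0.922397 = -0.808343
|D^2_{-1,1}|² = |d^2_{-1,1}(β)|² = (-0.808343)² = 0.653418 (the z-rotation phases have unit modulus)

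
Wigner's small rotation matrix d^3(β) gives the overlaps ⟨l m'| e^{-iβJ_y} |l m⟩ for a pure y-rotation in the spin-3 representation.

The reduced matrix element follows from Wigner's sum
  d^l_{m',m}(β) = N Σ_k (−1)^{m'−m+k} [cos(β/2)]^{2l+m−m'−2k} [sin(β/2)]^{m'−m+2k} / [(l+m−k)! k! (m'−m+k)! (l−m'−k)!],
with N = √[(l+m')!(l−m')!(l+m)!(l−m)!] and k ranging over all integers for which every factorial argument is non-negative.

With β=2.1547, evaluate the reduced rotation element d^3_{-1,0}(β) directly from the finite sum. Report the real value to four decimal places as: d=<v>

d=0.1877

d^3_{-1,0}(β=2.1547) via Wigner's sum:
With c≡cos(β/2)=0.473664 and s≡sin(β/2)=0.880706, N=[2·24·6·6]^{1/2}=41.569219
k∈{1,2,3} keeps every argument non-negative
  k=1: (−1)^0·41.5692/(12)·0.4737^5·0.8807^1 = +0.072740
  k=2: (−1)^1·41.5692/(4)·0.4737^3·0.8807^3 = -0.754423
  k=3: (−1)^2·41.5692/(12)·0.4737^1·0.8807^5 = +0.869391
d^3_{-1,0}(2.1547) = +0.072740 -0.754423 +0.869391 = +0.187707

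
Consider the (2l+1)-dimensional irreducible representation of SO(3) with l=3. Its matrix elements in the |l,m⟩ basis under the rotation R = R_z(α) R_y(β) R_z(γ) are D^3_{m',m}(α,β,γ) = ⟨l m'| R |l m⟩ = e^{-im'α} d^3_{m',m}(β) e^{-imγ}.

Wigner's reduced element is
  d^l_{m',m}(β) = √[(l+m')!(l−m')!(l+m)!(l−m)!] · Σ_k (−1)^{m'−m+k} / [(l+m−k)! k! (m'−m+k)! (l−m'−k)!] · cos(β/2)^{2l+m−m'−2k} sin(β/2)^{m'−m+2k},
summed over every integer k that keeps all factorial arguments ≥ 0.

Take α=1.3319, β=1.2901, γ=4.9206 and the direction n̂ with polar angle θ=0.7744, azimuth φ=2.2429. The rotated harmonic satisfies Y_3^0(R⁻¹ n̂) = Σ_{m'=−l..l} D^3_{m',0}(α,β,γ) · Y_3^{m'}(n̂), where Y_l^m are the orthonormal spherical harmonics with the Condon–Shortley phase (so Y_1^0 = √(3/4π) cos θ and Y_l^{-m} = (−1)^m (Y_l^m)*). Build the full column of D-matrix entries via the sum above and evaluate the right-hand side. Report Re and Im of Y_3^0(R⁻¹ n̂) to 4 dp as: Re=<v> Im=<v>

Re=-0.2595 Im=0.0000

Need the full column D^3_{m',0} for m'=−3..3 at α=1.3319, β=1.2901, γ=4.9206.
cos(β/2)=0.799070, sin(β/2)=0.601238
d^3_{-3,0}: single k=3 term ⇒ +0.495917;  D = -0.325764-0.373914i
d^3_{-2,0}: k∈[2..3] ⇒ +0.807221 -0.457001 = +0.350221;  D = -0.311000+0.161039i
d^3_{-1,0}: k∈[1..3] ⇒ +0.678517 -1.152407 +0.217475 = -0.256416;  D = -0.060676-0.249133i
d^3_{0,0}: k∈[0..3] ⇒ +0.260320 -1.326400 +0.750929 -0.047237 = -0.362388;  D = -0.362388+0.000000i
d^3_{1,0}: k∈[0..2] ⇒ -0.678517 +1.152407 -0.217475 = +0.256416;  D = +0.060676-0.249133i
d^3_{2,0}: k∈[0..1] ⇒ +0.807221 -0.457001 = +0.350221;  D = -0.311000-0.161039i
d^3_{3,0}: single k=0 term ⇒ -0.495917;  D = +0.325764-0.373914i
Y_3^{m'}(θ=0.7744,φ=2.2429) and Σ D·Y over m':
  (-0.3258-0.3739i)·(+0.1287-0.0615i)  (-0.3110+0.1610i)·(-0.0803+0.3481i)  (-0.0607-0.2491i)·(-0.2188-0.2750i)  (-0.3624+0.0000i)·(-0.1187+0.0000i)  (+0.0607-0.2491i)·(+0.2188-0.2750i)  (-0.3110-0.1610i)·(-0.0803-0.3481i)  (+0.3258-0.3739i)·(-0.1287-0.0615i)
Y_3^0(R⁻¹ n̂) = -0.259503+0.000000i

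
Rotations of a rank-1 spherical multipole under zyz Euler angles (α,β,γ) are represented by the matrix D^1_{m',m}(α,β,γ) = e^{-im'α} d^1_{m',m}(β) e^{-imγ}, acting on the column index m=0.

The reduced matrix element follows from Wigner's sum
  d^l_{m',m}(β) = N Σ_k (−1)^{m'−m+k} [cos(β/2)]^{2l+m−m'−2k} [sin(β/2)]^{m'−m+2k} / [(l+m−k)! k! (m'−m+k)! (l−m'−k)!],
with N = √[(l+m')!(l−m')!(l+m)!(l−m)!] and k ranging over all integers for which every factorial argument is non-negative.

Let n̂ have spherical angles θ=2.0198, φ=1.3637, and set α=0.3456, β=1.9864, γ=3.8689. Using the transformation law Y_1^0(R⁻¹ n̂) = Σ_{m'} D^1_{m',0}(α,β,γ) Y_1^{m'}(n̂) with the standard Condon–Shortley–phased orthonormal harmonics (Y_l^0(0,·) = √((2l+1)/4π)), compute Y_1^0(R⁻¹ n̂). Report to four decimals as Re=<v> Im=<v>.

Need the full column D^1_{m',0} for m'=−1..1 at α=0.3456, β=1.9864, γ=3.8689.
cos(β/2)=0.546012, sin(β/2)=0.837778
d^1_{-1,0}: single k=1 term ⇒ +0.646913;  D = +0.608662+0.219149i
d^1_{0,0}: k∈[0..1] ⇒ +0.298129 -0.701871 = -0.403742;  D = -0.403742+0.000000i
d^1_{1,0}: single k=0 term ⇒ -0.646913;  D = -0.608662+0.219149i
Y_1^{m'}(θ=2.0198,φ=1.3637) and Σ D·Y over m':
  (+0.6087+0.2191i)·(+0.0640-0.3046i)  (-0.4037+0.0000i)·(-0.2121+0.0000i)  (-0.6087+0.2191i)·(-0.0640-0.3046i)
Y_1^0(R⁻¹ n̂) = +0.297040+0.000000i

Re=0.2970 Im=0.0000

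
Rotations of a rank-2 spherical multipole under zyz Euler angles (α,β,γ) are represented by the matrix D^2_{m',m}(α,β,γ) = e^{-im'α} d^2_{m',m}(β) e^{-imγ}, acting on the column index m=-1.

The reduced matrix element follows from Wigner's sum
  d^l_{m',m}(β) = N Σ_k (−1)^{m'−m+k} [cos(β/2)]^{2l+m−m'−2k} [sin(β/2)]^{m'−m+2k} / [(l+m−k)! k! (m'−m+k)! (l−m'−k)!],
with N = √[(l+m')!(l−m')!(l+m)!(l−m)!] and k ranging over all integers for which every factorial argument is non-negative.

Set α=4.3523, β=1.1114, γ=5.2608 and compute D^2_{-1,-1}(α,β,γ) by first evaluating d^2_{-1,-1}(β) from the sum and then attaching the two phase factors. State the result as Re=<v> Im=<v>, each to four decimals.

Re=0.0802 Im=0.0153

First d^2_{-1,-1}(β=1.1114), then the phase factors e^{-i(-1)α} and e^{-i(-1)γ}:
With c≡cos(β/2)=0.849531 and s≡sin(β/2)=0.527538, N=[1·6·1·6]^{1/2}=6.000000
Admissible k: 0..1 (factorial args all ≥0)
  k=0: (−1)^0·6.0000/(6)·0.8495^4·0.5275^0 = +0.520856
  k=1: (−1)^1·6.0000/(2)·0.8495^2·0.5275^2 = -0.602543
d^2_{-1,-1}(1.1114) = +0.520856 -0.602543 = -0.081687
D = (-0.352358-0.935865i)·(-0.081687)·(+0.521332-0.853354i) = +0.080242+0.015293i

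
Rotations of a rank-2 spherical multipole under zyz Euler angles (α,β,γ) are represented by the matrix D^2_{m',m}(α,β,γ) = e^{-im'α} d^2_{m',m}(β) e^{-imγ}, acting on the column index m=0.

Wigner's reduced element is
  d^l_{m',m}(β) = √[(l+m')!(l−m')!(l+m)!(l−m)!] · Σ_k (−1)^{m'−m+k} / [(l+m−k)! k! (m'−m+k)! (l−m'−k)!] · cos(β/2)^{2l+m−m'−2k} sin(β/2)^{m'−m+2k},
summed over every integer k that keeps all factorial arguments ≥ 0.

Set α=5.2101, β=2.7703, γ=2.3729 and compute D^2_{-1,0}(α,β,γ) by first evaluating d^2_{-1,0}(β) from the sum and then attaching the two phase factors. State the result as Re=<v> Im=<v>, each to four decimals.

Re=-0.1977 Im=0.3638

Split into d^2_{-1,0}(β=2.7703) × two z-phases.
c=cos(2.7703/2)=0.184582, s=sin(2.7703/2)=0.982817; N=√[1·6·2·2]=4.898979
k∈{1,2} keeps every argument non-negative
  k=1: (−1)^0·4.8990/(2)·0.1846^3·0.9828^1 = +0.015140
  k=2: (−1)^1·4.8990/(2)·0.1846^1·0.9828^3 = -0.429223
d^2_{-1,0}(2.7703) = +0.015140 -0.429223 = -0.414083
D = (+0.477416-0.878678i)·(-0.414083)·(+1.000000+0.000000i) = -0.197690+0.363846i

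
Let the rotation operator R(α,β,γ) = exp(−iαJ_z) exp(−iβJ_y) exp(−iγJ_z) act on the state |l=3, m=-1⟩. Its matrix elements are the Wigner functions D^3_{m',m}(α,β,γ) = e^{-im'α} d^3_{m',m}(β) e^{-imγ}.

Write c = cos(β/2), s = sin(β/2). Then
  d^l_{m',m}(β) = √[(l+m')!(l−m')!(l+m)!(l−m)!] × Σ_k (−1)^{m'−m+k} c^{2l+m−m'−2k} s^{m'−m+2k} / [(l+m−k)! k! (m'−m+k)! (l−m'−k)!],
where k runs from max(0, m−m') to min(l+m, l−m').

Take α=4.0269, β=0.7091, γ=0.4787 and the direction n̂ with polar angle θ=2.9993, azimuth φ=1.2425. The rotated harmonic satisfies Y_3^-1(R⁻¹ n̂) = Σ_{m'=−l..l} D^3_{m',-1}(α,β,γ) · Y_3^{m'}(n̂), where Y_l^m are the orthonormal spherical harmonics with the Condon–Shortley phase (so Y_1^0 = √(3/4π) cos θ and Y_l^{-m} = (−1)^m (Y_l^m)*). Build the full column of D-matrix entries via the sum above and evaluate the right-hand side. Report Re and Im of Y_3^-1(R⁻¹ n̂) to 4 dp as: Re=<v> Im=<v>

Re=0.3729 Im=0.2388

Need the full column D^3_{m',-1} for m'=−3..3 at α=4.0269, β=0.7091, γ=0.4787.
cos(β/2)=0.937803, sin(β/2)=0.347168
d^3_{-3,-1}: single k=2 term ⇒ +0.361054;  D = +0.361045-0.002517i
d^3_{-2,-1}: k∈[1..2] ⇒ +0.796339 -0.218266 = +0.578073;  D = -0.362822+0.450032i
d^3_{-1,-1}: k∈[0..2] ⇒ +0.680251 -0.745790 +0.076654 = +0.011115;  D = -0.002282-0.010878i
d^3_{0,-1}: k∈[0..2] ⇒ -0.872345 +0.358647 -0.016383 = -0.530082;  D = -0.470498-0.244169i
d^3_{1,-1}: k∈[0..2] ⇒ +0.559342 -0.102205 +0.001751 = +0.458888;  D = -0.421474+0.181488i
d^3_{2,-1}: k∈[0..1] ⇒ -0.218266 +0.014956 = -0.203310;  D = -0.055967+0.195455i
d^3_{3,-1}: single k=0 term ⇒ +0.049480;  D = +0.028200+0.040657i
Y_3^{m'}(θ=2.9993,φ=1.2425) and Σ D·Y over m':
  (+0.3610-0.0025i)·(-0.0010+0.0007i)  (-0.3628+0.4500i)·(+0.0161+0.0124i)  (-0.0023-0.0109i)·(+0.0576-0.1692i)  (-0.4705-0.2442i)·(-0.7017+0.0000i)  (-0.4215+0.1815i)·(-0.0576-0.1692i)  (-0.0560+0.1955i)·(+0.0161-0.0124i)  (+0.0282+0.0407i)·(+0.0010+0.0007i)
Y_3^-1(R⁻¹ n̂) = +0.372883+0.238817i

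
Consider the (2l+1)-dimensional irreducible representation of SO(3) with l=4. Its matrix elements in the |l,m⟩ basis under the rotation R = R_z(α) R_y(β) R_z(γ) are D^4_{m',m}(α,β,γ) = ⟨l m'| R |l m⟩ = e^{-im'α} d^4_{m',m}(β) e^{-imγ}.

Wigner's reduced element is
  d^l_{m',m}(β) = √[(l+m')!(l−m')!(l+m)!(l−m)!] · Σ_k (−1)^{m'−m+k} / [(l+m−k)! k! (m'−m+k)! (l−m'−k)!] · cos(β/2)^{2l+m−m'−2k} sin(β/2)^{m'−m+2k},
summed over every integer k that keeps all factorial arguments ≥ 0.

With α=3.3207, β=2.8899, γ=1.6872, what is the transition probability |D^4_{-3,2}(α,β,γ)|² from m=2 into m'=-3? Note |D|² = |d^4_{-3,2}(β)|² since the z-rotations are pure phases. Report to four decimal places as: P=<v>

P=0.1789

D^4_{-3,2}(3.3207,2.8899,1.6872) = e^{-i·-3·3.3207}·d^4_{-3,2}(2.8899)·e^{-i·2·1.6872}. Compute d first:
Half-angle: c=0.125514, s=0.992092. N=√(1·5040·720·2)=2693.993318
k: max(0,(2)−(-3))=5 … min(4+(2),4−(-3))=6
  k=5: (−1)^0·2693.9933/(240)·0.1255^3·0.9921^5 = +0.021332
  k=6: (−1)^1·2693.9933/(720)·0.1255^1·0.9921^7 = -0.444243
d^4_{-3,2}(2.8899) = +0.021332 -0.444243 = -0.422911
|D^4_{-3,2}|² = |d^4_{-3,2}(β)|² = (-0.422911)² = 0.178854 (the z-rotation phases have unit modulus)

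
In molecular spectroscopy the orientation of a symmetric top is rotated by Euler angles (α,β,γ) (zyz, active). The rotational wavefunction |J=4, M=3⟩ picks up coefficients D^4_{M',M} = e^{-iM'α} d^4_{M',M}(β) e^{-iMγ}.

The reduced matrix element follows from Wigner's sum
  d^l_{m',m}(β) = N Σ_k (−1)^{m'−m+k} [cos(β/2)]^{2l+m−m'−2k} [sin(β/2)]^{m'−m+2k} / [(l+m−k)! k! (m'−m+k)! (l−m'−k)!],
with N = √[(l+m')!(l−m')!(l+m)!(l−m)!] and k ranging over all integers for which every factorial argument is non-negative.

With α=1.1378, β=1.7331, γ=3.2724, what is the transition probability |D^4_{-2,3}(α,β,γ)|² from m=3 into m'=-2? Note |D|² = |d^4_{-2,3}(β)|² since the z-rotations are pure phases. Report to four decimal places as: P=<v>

First d^4_{-2,3}(β=1.7331), then the phase factors e^{-i(-2)α} and e^{-i(3)γ}:
c=cos(1.7331/2)=0.647460, s=sin(1.7331/2)=0.762100; N=√[2·720·5040·1]=2693.993318
The bounds max(0,m−m')=5 and min(l+m,l−m')=6 give 2 terms
  k=5: (−1)^0·2693.9933/(240)·0.6475^3·0.7621^5 = +0.783218
  k=6: (−1)^1·2693.9933/(720)·0.6475^1·0.7621^7 = -0.361709
d^4_{-2,3}(1.7331) = +0.783218 -0.361709 = +0.421509
|D^4_{-2,3}|² = |d^4_{-2,3}(β)|² = (+0.421509)² = 0.177669 (the z-rotation phases have unit modulus)

P=0.1777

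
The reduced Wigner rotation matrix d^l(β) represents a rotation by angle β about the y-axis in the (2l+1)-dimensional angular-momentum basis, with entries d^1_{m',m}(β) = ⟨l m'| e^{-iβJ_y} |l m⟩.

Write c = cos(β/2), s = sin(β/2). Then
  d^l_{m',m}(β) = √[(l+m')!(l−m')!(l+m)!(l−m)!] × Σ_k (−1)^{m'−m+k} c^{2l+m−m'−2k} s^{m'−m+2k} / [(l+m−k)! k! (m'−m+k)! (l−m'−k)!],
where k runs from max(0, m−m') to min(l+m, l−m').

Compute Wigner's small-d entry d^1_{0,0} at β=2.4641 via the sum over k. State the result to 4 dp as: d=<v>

d^1_{0,0}(β=2.4641) via Wigner's sum:
With c≡cos(β/2)=0.332305 and s≡sin(β/2)=0.943172, N=[1·1·1·1]^{1/2}=1.000000
k: max(0,(0)−(0))=0 … min(1+(0),1−(0))=1
  k=0: (−1)^0·1.0000/(1)·0.3323^2·0.9432^0 = +0.110427
  k=1: (−1)^1·1.0000/(1)·0.3323^0·0.9432^2 = -0.889573
d^1_{0,0}(2.4641) = +0.110427 -0.889573 = -0.779147

d=-0.7791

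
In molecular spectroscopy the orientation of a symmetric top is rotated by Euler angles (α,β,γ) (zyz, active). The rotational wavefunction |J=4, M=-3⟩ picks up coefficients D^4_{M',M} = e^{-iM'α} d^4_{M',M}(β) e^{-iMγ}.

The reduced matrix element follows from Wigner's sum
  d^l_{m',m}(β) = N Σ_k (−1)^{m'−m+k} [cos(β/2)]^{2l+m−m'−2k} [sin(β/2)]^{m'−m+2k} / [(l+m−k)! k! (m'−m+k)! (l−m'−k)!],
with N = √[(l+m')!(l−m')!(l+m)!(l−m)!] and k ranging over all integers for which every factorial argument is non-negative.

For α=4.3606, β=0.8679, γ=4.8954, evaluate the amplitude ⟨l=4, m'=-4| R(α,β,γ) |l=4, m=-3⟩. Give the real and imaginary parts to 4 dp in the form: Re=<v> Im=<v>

First d^4_{-4,-3}(β=0.8679), then the phase factors e^{-i(-4)α} and e^{-i(-3)γ}:
With c≡cos(β/2)=0.907312 and s≡sin(β/2)=0.420458, N=[1·40320·1·5040]^{1/2}=14255.272709
k∈{1} keeps every argument non-negative
  k=1: (−1)^0·14255.2727/(5040)·0.9073^7·0.4205^1 = +0.601955
d^4_{-4,-3}(0.8679) = +0.601955
Phases: e^{-i·(-4)·4.3606}=+0.162911-0.986641i, e^{-i·(-3)·4.8954}=-0.521863+0.853030i ⇒ D=+0.455449+0.393594i

Re=0.4554 Im=0.3936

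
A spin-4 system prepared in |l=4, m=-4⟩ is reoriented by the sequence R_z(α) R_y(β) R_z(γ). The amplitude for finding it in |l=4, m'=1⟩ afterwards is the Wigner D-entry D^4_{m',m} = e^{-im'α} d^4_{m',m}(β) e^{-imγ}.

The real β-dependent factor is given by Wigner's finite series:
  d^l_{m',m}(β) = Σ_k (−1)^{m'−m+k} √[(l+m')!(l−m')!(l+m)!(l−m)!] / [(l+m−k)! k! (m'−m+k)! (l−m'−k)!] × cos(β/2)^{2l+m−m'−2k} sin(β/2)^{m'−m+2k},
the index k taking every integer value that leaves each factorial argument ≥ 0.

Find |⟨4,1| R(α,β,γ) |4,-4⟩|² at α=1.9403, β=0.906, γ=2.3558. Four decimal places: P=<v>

Split into d^4_{1,-4}(β=0.906) × two z-phases.
Half-angle: c=0.899138, s=0.437665. N=√(120·6·1·40320)=5387.986637
Admissible k: 0..0 (factorial args all ≥0)
  k=0: (−1)^5·5387.9866/(720)·0.8991^3·0.4377^5 = -0.087354
d^4_{1,-4}(0.906) = -0.087354
|D^4_{1,-4}|² = |d^4_{1,-4}(β)|² = (-0.087354)² = 0.007631 (the z-rotation phases have unit modulus)

P=0.0076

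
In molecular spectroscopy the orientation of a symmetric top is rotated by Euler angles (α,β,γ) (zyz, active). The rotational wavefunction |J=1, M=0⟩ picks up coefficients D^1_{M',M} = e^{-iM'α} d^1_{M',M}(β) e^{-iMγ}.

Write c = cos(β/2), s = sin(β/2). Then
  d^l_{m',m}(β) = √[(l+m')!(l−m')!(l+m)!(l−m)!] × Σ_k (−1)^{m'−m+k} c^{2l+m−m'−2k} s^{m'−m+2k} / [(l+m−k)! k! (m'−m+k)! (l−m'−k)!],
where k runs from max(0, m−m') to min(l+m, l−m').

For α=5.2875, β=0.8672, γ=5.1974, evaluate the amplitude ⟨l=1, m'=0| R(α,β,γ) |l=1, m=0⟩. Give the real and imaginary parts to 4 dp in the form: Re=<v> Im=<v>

Re=0.6470 Im=0.0000

Split into d^1_{0,0}(β=0.8672) × two z-phases.
c=cos(0.8672/2)=0.907459, s=sin(0.8672/2)=0.420140; N=√[1·1·1·1]=1.000000
Admissible k: 0..1 (factorial args all ≥0)
  k=0: (−1)^0·1.0000/(1)·0.9075^2·0.4201^0 = +0.823482
  k=1: (−1)^1·1.0000/(1)·0.9075^0·0.4201^2 = -0.176518
d^1_{0,0}(0.8672) = +0.823482 -0.176518 = +0.646964
Phases: e^{-i·(0)·5.2875}=+1.000000+0.000000i, e^{-i·(0)·5.1974}=+1.000000+0.000000i ⇒ D=+0.646964+0.000000i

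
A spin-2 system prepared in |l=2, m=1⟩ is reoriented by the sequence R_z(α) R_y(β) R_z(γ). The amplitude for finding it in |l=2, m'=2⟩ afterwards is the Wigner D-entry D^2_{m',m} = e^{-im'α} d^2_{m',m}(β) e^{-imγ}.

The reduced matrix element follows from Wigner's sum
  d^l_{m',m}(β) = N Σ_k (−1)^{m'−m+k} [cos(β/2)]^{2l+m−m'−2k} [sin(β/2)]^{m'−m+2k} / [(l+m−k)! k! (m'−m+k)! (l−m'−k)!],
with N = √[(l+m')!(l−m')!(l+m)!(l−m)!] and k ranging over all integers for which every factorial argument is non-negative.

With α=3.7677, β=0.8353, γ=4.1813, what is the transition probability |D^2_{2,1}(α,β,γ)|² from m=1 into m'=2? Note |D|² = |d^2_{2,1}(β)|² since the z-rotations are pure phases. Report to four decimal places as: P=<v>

Split into d^2_{2,1}(β=0.8353) × two z-phases.
With c≡cos(β/2)=0.914045 and s≡sin(β/2)=0.405614, N=[24·1·6·1]^{1/2}=12.000000
k: max(0,(1)−(2))=0 … min(2+(1),2−(2))=0
  k=0: (−1)^1·12.0000/(6)·0.9140^3·0.4056^1 = -0.619505
d^2_{2,1}(0.8353) = -0.619505
|D^2_{2,1}|² = |d^2_{2,1}(β)|² = (-0.619505)² = 0.383786 (the z-rotation phases have unit modulus)

P=0.3838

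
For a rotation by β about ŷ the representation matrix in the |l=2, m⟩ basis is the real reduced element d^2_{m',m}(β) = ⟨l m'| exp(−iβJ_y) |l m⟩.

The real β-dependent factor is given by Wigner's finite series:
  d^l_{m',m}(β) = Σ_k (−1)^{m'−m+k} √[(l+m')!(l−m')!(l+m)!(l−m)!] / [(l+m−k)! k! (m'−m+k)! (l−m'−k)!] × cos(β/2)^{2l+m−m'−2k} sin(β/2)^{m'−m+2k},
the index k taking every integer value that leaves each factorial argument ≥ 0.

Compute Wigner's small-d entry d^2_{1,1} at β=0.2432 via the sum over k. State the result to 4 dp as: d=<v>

d^2_{1,1}(β=0.2432) via Wigner's sum:
With c≡cos(β/2)=0.992616 and s≡sin(β/2)=0.121301, N=[6·1·6·1]^{1/2}=6.000000
The bounds max(0,m−m')=0 and min(l+m,l−m')=1 give 2 terms
  k=0: (−1)^0·6.0000/(6)·0.9926^4·0.1213^0 = +0.970789
  k=1: (−1)^1·6.0000/(2)·0.9926^2·0.1213^2 = -0.043492
d^2_{1,1}(0.2432) = +0.970789 -0.043492 = +0.927297

d=0.9273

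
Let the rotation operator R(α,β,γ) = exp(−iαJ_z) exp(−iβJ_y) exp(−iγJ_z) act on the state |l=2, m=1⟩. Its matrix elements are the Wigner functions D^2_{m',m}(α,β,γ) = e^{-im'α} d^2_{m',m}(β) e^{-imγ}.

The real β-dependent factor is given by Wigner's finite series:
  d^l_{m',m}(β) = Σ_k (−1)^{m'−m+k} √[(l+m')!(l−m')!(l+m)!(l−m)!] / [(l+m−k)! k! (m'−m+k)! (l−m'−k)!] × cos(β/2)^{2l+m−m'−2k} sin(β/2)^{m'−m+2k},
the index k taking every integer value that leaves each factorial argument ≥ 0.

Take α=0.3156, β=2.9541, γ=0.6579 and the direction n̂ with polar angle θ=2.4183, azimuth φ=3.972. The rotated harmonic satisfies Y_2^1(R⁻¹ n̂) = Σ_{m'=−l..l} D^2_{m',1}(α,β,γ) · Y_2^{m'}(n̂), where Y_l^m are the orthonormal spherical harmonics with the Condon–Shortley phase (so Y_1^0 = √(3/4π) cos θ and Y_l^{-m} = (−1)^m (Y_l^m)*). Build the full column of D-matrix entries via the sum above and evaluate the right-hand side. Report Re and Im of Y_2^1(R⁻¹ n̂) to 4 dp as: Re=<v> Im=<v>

Re=-0.1746 Im=0.3350

Need the full column D^2_{m',1} for m'=−2..2 at α=0.3156, β=2.9541, γ=0.6579.
cos(β/2)=0.093609, sin(β/2)=0.995609
d^2_{-2,1}: single k=3 term ⇒ +0.184763;  D = +0.184697-0.004933i
d^2_{-1,1}: k∈[2..3] ⇒ +0.026058 -0.982551 = -0.956494;  D = -0.901003+0.321052i
d^2_{0,1}: k∈[1..2] ⇒ +0.002000 -0.226287 = -0.224287;  D = -0.177473+0.137142i
d^2_{1,1}: k∈[0..1] ⇒ +0.000077 -0.026058 = -0.025981;  D = -0.014612+0.021482i
d^2_{2,1}: single k=0 term ⇒ -0.001633;  D = -0.000454+0.001569i
Y_2^{m'}(θ=2.4183,φ=3.972) and Σ D·Y over m':
  (+0.1847-0.0049i)·(-0.0152-0.1685i)  (-0.9010+0.3211i)·(+0.2586-0.2830i)  (-0.1775+0.1371i)·(+0.2163+0.0000i)  (-0.0146+0.0215i)·(-0.2586-0.2830i)  (-0.0005+0.0016i)·(-0.0152+0.1685i)
Y_2^1(R⁻¹ n̂) = -0.174554+0.335047i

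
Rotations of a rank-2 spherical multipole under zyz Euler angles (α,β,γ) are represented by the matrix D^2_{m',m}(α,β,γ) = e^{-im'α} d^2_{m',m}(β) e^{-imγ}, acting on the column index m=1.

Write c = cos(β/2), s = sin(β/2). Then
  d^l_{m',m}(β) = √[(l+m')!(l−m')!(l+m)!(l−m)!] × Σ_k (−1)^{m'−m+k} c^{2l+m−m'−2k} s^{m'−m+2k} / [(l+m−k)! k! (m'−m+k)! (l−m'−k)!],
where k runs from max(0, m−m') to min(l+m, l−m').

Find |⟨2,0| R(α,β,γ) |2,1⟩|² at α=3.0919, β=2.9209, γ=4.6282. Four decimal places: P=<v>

P=0.0684

D^2_{0,1}(3.0919,2.9209,4.6282) = e^{-i·0·3.0919}·d^2_{0,1}(2.9209)·e^{-i·1·4.6282}. Compute d first:
With c≡cos(β/2)=0.110123 and s≡sin(β/2)=0.993918, N=[2·2·6·1]^{1/2}=4.898979
Admissible k: 1..2 (factorial args all ≥0)
  k=1: (−1)^0·4.8990/(2)·0.1101^3·0.9939^1 = +0.003251
  k=2: (−1)^1·4.8990/(2)·0.1101^1·0.9939^3 = -0.264852
d^2_{0,1}(2.9209) = +0.003251 -0.264852 = -0.261601
|D^2_{0,1}|² = |d^2_{0,1}(β)|² = (-0.261601)² = 0.068435 (the z-rotation phases have unit modulus)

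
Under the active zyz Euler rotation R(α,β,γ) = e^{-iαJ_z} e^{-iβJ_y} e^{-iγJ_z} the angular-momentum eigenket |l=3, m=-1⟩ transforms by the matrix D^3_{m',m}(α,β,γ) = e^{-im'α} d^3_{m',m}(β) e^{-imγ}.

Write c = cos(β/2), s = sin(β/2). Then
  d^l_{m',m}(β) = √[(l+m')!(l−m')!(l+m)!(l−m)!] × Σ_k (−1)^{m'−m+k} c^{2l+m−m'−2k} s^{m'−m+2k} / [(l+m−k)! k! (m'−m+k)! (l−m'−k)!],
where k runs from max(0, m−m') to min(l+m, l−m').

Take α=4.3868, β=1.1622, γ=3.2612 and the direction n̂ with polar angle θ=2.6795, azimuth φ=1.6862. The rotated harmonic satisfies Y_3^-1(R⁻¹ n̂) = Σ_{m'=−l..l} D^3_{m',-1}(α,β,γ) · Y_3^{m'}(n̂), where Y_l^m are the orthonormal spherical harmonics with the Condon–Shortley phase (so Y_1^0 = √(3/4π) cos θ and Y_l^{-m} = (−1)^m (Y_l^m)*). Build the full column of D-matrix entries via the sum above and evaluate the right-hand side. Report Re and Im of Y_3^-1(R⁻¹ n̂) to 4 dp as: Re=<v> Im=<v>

Re=-0.3344 Im=-0.1413

Need the full column D^3_{m',-1} for m'=−3..3 at α=4.3868, β=1.1622, γ=3.2612.
cos(β/2)=0.835859, sin(β/2)=0.548944
d^3_{-3,-1}: single k=2 term ⇒ +0.569684;  D = -0.430673-0.372908i
d^3_{-2,-1}: k∈[1..2] ⇒ +0.708262 -0.610960 = +0.097301;  D = +0.083875-0.049321i
d^3_{-1,-1}: k∈[0..2] ⇒ +0.341035 -1.176734 +0.380653 = -0.455046;  D = -0.093070-0.445427i
d^3_{0,-1}: k∈[0..2] ⇒ -0.775862 +1.003910 -0.144332 = +0.083716;  D = -0.083118-0.009989i
d^3_{1,-1}: k∈[0..2] ⇒ +0.882551 -0.507537 +0.027363 = +0.402377;  D = +0.173278-0.363156i
d^3_{2,-1}: k∈[0..1] ⇒ -0.610960 +0.131757 = -0.479204;  D = -0.343763-0.333861i
d^3_{3,-1}: single k=0 term ⇒ +0.245710;  D = -0.218573+0.112246i
Y_3^{m'}(θ=2.6795,φ=1.6862) and Σ D·Y over m':
  (-0.4307-0.3729i)·(+0.0125+0.0348i)  (+0.0839-0.0493i)·(+0.1770-0.0416i)  (-0.0931-0.4454i)·(-0.0499-0.4303i)  (-0.0831-0.0100i)·(-0.3361+0.0000i)  (+0.1733-0.3632i)·(+0.0499-0.4303i)  (-0.3438-0.3339i)·(+0.1770+0.0416i)  (-0.2186+0.1122i)·(-0.0125+0.0348i)
Y_3^-1(R⁻¹ n̂) = -0.334438-0.141326i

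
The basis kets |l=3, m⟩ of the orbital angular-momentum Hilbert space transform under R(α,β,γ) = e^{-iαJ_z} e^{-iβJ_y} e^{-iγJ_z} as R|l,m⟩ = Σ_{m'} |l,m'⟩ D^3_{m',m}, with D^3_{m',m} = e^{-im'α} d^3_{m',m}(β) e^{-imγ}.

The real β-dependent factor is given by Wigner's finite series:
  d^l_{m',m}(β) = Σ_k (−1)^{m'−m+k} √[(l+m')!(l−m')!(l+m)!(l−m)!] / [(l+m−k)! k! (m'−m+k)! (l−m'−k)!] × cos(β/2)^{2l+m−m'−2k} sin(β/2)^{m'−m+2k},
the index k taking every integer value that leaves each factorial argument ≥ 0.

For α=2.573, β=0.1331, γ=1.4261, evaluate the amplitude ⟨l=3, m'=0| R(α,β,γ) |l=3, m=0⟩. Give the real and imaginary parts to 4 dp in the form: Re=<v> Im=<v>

Re=0.9475 Im=0.0000

Split into d^3_{0,0}(β=0.1331) × two z-phases.
Half-angle: c=0.997786, s=0.066501. N=√(6·6·6·6)=36.000000
The bounds max(0,m−m')=0 and min(l+m,l−m')=3 give 4 terms
  k=0: (−1)^0·36.0000/(36)·0.9978^6·0.0665^0 = +0.986791
  k=1: (−1)^1·36.0000/(4)·0.9978^4·0.0665^2 = -0.039450
  k=2: (−1)^2·36.0000/(4)·0.9978^2·0.0665^4 = +0.000175
  k=3: (−1)^3·36.0000/(36)·0.9978^0·0.0665^6 = -0.000000
d^3_{0,0}(0.1331) = +0.986791 -0.039450 +0.000175 -0.000000 = +0.947517
Attach z-rotation phases: D = e^{-i(0)(2.573)}·(+0.947517)·e^{-i(0)(1.4261)} = +0.947517+0.000000i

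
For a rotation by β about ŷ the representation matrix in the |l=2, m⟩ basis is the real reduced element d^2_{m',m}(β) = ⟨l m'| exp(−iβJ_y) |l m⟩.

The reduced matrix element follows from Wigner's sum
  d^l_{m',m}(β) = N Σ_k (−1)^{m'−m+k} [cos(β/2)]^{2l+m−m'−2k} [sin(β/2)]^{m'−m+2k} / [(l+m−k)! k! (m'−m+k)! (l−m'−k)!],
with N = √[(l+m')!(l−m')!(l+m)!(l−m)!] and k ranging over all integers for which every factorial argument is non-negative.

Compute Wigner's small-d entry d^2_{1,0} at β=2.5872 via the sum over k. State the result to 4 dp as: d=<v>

d^2_{1,0}(β=2.5872) via Wigner's sum:
With c≡cos(β/2)=0.273660 and s≡sin(β/2)=0.961826, N=[6·1·2·2]^{1/2}=4.898979
k∈{0,1} keeps every argument non-negative
  k=0: (−1)^1·4.8990/(2)·0.2737^3·0.9618^1 = -0.048284
  k=1: (−1)^2·4.8990/(2)·0.2737^1·0.9618^3 = +0.596454
d^2_{1,0}(2.5872) = -0.048284 +0.596454 = +0.548170

d=0.5482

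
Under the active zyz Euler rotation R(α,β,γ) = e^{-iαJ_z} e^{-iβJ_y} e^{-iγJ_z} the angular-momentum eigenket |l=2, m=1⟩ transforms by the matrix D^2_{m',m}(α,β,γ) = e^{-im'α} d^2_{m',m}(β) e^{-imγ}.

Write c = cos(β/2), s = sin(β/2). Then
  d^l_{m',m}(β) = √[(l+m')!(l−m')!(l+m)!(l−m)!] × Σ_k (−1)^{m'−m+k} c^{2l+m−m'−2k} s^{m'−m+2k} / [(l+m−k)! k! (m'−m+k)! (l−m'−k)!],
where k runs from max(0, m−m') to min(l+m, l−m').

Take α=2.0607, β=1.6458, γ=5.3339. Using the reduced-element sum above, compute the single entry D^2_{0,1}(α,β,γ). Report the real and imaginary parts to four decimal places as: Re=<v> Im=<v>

First d^2_{0,1}(β=1.6458), then the phase factors e^{-i(0)α} and e^{-i(1)γ}:
With c≡cos(β/2)=0.680098 and s≡sin(β/2)=0.733121, N=[2·2·6·1]^{1/2}=4.898979
The bounds max(0,m−m')=1 and min(l+m,l−m')=2 give 2 terms
  k=1: (−1)^0·4.8990/(2)·0.6801^3·0.7331^1 = +0.564893
  k=2: (−1)^1·4.8990/(2)·0.6801^1·0.7331^3 = -0.656409
d^2_{0,1}(1.6458) = +0.564893 -0.656409 = -0.091516
D = (+1.000000+0.000000i)·(-0.091516)·(+0.582264+0.813000i) = -0.053287-0.074403i

Re=-0.0533 Im=-0.0744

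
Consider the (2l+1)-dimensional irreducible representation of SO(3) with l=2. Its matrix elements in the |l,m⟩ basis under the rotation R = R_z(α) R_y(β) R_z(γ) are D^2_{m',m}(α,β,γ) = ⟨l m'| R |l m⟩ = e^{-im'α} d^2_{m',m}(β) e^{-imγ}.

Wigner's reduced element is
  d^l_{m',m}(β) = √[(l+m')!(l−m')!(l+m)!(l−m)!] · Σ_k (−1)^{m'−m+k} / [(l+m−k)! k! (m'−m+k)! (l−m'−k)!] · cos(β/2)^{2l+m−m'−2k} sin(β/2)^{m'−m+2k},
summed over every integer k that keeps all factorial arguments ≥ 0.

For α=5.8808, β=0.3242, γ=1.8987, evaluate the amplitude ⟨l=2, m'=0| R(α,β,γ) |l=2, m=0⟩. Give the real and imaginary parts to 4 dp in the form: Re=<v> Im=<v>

D^2_{0,0}(5.8808,0.3242,1.8987) = e^{-i·0·5.8808}·d^2_{0,0}(0.3242)·e^{-i·0·1.8987}. Compute d first:
Half-angle: c=0.986891, s=0.161391. N=√(2·2·2·2)=4.000000
The bounds max(0,m−m')=0 and min(l+m,l−m')=2 give 3 terms
  k=0: (−1)^0·4.0000/(4)·0.9869^4·0.1614^0 = +0.948584
  k=1: (−1)^1·4.0000/(1)·0.9869^2·0.1614^2 = -0.101474
  k=2: (−1)^2·4.0000/(4)·0.9869^0·0.1614^4 = +0.000678
d^2_{0,0}(0.3242) = +0.948584 -0.101474 +0.000678 = +0.847788
Phases: e^{-i·(0)·5.8808}=+1.000000+0.000000i, e^{-i·(0)·1.8987}=+1.000000+0.000000i ⇒ D=+0.847788+0.000000i

Re=0.8478 Im=0.0000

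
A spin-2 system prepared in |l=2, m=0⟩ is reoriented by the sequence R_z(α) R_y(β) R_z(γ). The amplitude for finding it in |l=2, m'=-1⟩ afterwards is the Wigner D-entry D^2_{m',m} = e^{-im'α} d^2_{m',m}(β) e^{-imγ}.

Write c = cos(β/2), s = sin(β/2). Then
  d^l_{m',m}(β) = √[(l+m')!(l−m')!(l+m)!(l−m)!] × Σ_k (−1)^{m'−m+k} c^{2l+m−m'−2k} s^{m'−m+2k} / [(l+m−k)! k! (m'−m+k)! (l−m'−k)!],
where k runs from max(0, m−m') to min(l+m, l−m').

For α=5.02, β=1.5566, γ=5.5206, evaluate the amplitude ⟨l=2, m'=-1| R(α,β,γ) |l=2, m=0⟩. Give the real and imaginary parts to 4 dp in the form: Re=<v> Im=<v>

D^2_{-1,0}(5.02,1.5566,5.5206) = e^{-i·-1·5.02}·d^2_{-1,0}(1.5566)·e^{-i·0·5.5206}. Compute d first:
With c≡cos(β/2)=0.712108 and s≡sin(β/2)=0.702070, N=[1·6·2·2]^{1/2}=4.898979
k∈{1,2} keeps every argument non-negative
  k=1: (−1)^0·4.8990/(2)·0.7121^3·0.7021^1 = +0.621003
  k=2: (−1)^1·4.8990/(2)·0.7121^1·0.7021^3 = -0.603618
d^2_{-1,0}(1.5566) = +0.621003 -0.603618 = +0.017385
D = (+0.302783-0.953060i)·(+0.017385)·(+1.000000+0.000000i) = +0.005264-0.016569i

Re=0.0053 Im=-0.0166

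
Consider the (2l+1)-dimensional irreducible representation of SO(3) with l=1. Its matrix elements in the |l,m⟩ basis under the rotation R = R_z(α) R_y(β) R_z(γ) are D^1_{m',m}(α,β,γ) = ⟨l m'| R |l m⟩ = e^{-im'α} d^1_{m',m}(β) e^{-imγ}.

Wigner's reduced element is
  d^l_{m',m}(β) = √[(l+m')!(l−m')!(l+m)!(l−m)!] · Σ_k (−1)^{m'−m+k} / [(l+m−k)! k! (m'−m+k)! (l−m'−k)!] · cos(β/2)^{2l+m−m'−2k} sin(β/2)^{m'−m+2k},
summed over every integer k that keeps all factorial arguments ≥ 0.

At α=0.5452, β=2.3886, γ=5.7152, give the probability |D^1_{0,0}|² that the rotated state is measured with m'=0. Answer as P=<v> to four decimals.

D^1_{0,0}(0.5452,2.3886,5.7152) = e^{-i·0·0.5452}·d^1_{0,0}(2.3886)·e^{-i·0·5.7152}. Compute d first:
c=cos(2.3886/2)=0.367664, s=sin(2.3886/2)=0.929959; N=√[1·1·1·1]=1.000000
Admissible k: 0..1 (factorial args all ≥0)
  k=0: (−1)^0·1.0000/(1)·0.3677^2·0.9300^0 = +0.135177
  k=1: (−1)^1·1.0000/(1)·0.3677^0·0.9300^2 = -0.864823
d^1_{0,0}(2.3886) = +0.135177 -0.864823 = -0.729646
|D^1_{0,0}|² = |d^1_{0,0}(β)|² = (-0.729646)² = 0.532383 (the z-rotation phases have unit modulus)

P=0.5324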